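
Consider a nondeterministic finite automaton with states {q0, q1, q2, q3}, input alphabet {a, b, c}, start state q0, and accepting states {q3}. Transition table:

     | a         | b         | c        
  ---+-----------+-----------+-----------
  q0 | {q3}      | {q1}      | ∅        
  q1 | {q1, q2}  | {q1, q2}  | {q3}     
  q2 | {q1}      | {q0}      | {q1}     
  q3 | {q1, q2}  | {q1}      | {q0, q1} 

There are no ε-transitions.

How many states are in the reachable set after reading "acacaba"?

3

Start in {q0}.
Read 'a': {q0} → {q3}.
Read 'c': {q3} → {q0, q1}.
Read 'a': {q0, q1} → {q1, q2, q3}.
Read 'c': {q1, q2, q3} → {q0, q1, q3}.
Read 'a': {q0, q1, q3} → {q1, q2, q3}.
Read 'b': {q1, q2, q3} → {q0, q1, q2}.
Read 'a': {q0, q1, q2} → {q1, q2, q3}.
That set has 3 states.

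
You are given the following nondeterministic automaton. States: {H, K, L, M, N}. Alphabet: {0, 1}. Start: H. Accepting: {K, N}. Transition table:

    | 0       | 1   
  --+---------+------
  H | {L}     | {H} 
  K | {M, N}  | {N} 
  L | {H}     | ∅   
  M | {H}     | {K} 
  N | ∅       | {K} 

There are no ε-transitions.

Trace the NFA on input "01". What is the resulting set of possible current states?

∅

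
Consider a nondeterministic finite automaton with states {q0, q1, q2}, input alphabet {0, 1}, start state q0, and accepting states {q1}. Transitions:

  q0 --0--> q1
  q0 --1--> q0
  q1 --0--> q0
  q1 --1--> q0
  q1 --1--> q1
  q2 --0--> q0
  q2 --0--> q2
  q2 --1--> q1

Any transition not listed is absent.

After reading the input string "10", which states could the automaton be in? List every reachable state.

Start in {q0}.
Read '1': q0→{q0}; now {q0}.
Read '0': q0→{q1}; now {q1}.

{q1}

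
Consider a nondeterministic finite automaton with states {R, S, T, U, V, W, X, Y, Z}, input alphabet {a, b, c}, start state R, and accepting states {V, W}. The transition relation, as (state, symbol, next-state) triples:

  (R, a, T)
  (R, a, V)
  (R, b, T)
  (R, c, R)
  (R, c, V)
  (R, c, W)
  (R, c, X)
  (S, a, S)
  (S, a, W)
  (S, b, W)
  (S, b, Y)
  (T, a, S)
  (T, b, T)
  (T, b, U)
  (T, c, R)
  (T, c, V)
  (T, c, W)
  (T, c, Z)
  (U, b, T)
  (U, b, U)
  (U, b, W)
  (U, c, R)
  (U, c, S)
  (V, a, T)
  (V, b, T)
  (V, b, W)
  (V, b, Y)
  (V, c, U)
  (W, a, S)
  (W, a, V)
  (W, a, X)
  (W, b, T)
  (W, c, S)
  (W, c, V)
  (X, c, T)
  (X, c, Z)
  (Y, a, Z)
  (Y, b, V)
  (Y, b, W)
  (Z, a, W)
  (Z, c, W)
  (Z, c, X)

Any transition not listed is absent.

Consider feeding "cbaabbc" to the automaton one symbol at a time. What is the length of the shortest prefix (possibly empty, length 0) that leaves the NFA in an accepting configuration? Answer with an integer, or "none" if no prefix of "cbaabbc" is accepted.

1

Start in {R}.
Read 'c': R→{R, V, W, X}; now {R, V, W, X}.
None of the earlier sets intersect F, but {R, V, W, X} does.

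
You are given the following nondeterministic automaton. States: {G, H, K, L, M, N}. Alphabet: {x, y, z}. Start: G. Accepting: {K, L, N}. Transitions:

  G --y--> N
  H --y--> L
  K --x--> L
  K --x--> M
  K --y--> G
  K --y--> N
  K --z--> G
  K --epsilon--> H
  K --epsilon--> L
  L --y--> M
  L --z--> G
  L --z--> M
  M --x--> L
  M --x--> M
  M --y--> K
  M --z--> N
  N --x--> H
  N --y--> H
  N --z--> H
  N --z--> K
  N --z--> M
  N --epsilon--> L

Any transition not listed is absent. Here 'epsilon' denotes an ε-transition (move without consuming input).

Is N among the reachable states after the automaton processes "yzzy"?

Start in {G}.
Read 'y': G→{N}; union {N}; ε-closure = {L, N}.
Read 'z': L→{G, M}, N→{H, K, M}; union {G, H, K, M}; ε-closure = {G, H, K, L, M}.
Read 'z': G→∅, H→∅, K→{G}, L→{G, M}, M→{N}; union {G, M, N}; ε-closure = {G, L, M, N}.
Read 'y': G→{N}, L→{M}, M→{K}, N→{H}; union {H, K, M, N}; ε-closure = {H, K, L, M, N}.
State N is in {H, K, L, M, N}.

Yes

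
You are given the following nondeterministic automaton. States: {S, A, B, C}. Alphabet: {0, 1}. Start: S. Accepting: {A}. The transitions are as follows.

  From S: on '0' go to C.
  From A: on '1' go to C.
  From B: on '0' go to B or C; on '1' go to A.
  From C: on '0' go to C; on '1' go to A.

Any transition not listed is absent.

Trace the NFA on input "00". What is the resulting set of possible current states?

Start in {S}.
Read '0': S→{C}; now {C}.
Read '0': C→{C}; now {C}.

{C}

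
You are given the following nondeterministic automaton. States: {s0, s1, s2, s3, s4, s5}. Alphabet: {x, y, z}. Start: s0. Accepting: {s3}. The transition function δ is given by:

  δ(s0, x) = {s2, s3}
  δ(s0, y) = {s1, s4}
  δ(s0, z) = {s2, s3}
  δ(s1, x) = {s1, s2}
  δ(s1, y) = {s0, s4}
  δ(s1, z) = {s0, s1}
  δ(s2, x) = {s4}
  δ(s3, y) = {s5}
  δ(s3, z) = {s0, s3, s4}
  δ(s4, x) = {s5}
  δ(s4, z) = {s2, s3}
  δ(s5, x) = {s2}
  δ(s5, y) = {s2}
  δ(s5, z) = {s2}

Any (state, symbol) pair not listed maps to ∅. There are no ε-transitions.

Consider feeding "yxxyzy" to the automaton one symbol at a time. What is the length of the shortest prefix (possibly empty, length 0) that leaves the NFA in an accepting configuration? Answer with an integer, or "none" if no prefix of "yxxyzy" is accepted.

Start in {s0}.
Read 'y': s0→{s1, s4}; now {s1, s4}.
Read 'x': s1→{s1, s2}, s4→{s5}; now {s1, s2, s5}.
Read 'x': s1→{s1, s2}, s2→{s4}, s5→{s2}; now {s1, s2, s4}.
Read 'y': s1→{s0, s4}, s2→∅, s4→∅; now {s0, s4}.
Read 'z': s0→{s2, s3}, s4→{s2, s3}; now {s2, s3}.
None of the earlier sets intersect F, but {s2, s3} does.

5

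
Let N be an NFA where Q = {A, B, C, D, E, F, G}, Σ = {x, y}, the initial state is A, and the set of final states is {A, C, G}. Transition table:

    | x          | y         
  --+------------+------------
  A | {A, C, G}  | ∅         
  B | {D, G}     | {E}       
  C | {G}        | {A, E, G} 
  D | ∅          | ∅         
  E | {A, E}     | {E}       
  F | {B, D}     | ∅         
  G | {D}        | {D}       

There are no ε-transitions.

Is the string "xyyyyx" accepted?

Yes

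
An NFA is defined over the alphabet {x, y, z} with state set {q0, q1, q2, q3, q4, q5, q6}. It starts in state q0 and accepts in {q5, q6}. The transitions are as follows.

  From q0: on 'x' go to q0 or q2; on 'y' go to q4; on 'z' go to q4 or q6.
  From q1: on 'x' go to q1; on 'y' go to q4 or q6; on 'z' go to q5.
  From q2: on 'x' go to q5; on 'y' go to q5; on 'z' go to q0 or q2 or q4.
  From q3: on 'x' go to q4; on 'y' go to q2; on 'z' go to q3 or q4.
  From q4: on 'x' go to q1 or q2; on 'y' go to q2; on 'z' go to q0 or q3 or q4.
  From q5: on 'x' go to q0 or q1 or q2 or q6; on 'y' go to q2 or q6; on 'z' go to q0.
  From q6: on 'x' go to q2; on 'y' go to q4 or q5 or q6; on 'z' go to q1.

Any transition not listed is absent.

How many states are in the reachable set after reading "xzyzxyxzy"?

Start in {q0}.
Read 'x': q0→{q0, q2}; now {q0, q2}.
Read 'z': q0→{q4, q6}, q2→{q0, q2, q4}; now {q0, q2, q4, q6}.
Read 'y': q0→{q4}, q2→{q5}, q4→{q2}, q6→{q4, q5, q6}; now {q2, q4, q5, q6}.
Read 'z': q2→{q0, q2, q4}, q4→{q0, q3, q4}, q5→{q0}, q6→{q1}; now {q0, q1, q2, q3, q4}.
Read 'x': q0→{q0, q2}, q1→{q1}, q2→{q5}, q3→{q4}, q4→{q1, q2}; now {q0, q1, q2, q4, q5}.
Read 'y': q0→{q4}, q1→{q4, q6}, q2→{q5}, q4→{q2}, q5→{q2, q6}; now {q2, q4, q5, q6}.
Read 'x': q2→{q5}, q4→{q1, q2}, q5→{q0, q1, q2, q6}, q6→{q2}; now {q0, q1, q2, q5, q6}.
Read 'z': q0→{q4, q6}, q1→{q5}, q2→{q0, q2, q4}, q5→{q0}, q6→{q1}; now {q0, q1, q2, q4, q5, q6}.
Read 'y': q0→{q4}, q1→{q4, q6}, q2→{q5}, q4→{q2}, q5→{q2, q6}, q6→{q4, q5, q6}; now {q2, q4, q5, q6}.
That set has 4 states.

4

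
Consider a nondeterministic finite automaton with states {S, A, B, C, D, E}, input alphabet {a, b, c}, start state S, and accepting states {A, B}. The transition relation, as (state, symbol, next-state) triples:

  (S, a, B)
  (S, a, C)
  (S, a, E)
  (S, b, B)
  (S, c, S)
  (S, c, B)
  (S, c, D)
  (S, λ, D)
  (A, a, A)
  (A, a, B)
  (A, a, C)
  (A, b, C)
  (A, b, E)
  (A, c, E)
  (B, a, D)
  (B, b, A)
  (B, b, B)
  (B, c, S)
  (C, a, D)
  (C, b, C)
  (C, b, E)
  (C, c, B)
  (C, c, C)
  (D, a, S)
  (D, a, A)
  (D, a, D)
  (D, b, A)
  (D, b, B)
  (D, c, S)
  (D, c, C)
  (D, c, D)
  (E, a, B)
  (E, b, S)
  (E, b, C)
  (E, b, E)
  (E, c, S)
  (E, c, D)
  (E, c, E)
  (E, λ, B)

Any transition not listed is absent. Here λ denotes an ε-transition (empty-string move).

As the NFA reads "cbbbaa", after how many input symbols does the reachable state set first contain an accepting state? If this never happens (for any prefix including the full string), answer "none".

Start: ε-closure({S}) = {S, D}.
Read 'c': {S, D} → {S, B, C, D}.
None of the earlier sets intersect F, but {S, B, C, D} does.

1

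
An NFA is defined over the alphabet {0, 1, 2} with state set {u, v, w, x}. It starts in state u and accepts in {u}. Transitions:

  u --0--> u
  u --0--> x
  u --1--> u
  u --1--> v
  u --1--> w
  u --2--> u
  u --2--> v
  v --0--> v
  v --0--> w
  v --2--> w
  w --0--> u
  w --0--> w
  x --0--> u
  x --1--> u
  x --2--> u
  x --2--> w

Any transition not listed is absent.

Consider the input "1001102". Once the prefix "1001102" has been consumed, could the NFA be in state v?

Start in {u}.
Read '1': {u} → {u, v, w}.
Read '0': {u, v, w} → {u, v, w, x}.
Read '0': {u, v, w, x} → {u, v, w, x}.
Read '1': {u, v, w, x} → {u, v, w}.
Read '1': {u, v, w} → {u, v, w}.
Read '0': {u, v, w} → {u, v, w, x}.
Read '2': {u, v, w, x} → {u, v, w}.
State v is in {u, v, w}.

Yes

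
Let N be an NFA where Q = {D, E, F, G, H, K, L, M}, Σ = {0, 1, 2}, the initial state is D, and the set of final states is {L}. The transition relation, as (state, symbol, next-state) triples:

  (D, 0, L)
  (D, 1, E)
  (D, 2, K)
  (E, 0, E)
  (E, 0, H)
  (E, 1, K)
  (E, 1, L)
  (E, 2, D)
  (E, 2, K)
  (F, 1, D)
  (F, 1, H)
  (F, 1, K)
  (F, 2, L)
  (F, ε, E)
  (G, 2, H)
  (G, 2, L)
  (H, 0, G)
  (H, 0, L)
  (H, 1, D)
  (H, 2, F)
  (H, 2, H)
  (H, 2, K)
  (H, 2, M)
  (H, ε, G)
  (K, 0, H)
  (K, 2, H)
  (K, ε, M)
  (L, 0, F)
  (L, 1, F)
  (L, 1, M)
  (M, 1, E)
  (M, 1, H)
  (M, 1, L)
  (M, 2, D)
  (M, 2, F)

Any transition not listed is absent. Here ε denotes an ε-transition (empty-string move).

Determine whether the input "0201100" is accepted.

Start in {D}.
Read '0': {D} → {L}.
Read '2': {L} → ∅.
The set is empty and remains empty for the remaining 5 symbols.
The final set ∅ contains no accepting state.

No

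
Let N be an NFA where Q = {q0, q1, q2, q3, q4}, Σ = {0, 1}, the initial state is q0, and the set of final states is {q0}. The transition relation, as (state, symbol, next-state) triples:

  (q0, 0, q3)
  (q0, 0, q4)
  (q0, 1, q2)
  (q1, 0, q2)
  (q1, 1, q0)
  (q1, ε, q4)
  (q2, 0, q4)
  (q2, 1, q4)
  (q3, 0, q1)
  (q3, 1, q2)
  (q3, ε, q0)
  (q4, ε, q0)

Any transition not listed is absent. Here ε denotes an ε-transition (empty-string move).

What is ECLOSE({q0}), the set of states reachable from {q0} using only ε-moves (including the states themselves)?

Begin with {q0}.
No ε-moves leave this set, so the closure equals the set itself.

{q0}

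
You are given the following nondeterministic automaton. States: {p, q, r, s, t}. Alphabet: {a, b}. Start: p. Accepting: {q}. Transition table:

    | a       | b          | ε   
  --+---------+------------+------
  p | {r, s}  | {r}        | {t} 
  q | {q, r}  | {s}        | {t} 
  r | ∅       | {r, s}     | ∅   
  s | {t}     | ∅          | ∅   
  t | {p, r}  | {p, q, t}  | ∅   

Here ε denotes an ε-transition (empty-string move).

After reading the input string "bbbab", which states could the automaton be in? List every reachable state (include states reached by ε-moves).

{p, q, r, s, t}

Start: ε-closure({p}) = {p, t}.
Read 'b': {p, t} → {p, q, r, t}.
Read 'b': {p, q, r, t} → {p, q, r, s, t}.
Read 'b': {p, q, r, s, t} → {p, q, r, s, t}.
Read 'a': {p, q, r, s, t} → {p, q, r, s, t}.
Read 'b': {p, q, r, s, t} → {p, q, r, s, t}.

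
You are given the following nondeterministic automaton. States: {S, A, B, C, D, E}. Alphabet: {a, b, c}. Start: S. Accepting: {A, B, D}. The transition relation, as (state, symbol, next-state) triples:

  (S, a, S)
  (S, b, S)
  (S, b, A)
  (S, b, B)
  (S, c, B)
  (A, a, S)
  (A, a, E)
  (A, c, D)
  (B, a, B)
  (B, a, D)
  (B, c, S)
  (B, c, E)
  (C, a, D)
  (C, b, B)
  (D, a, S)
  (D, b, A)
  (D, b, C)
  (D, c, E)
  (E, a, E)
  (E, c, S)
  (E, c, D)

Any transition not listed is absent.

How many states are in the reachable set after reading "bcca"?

4

Start in {S}.
Read 'b': {S} → {S, A, B}.
Read 'c': {S, A, B} → {S, B, D, E}.
Read 'c': {S, B, D, E} → {S, B, D, E}.
Read 'a': {S, B, D, E} → {S, B, D, E}.
That set has 4 states.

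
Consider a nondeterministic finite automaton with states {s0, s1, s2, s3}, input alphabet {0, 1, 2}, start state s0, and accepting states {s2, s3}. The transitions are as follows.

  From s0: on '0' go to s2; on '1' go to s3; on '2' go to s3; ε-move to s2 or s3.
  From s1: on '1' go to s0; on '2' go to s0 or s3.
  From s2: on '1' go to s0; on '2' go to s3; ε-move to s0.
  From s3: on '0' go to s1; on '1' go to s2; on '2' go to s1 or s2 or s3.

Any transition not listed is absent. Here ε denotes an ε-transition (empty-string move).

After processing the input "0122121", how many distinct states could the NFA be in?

3

Start: ε-closure({s0}) = {s0, s2, s3}.
Read '0': s0→{s2}, s2→∅, s3→{s1}; union {s1, s2}; ε-closure = {s0, s1, s2, s3}.
Read '1': s0→{s3}, s1→{s0}, s2→{s0}, s3→{s2}; now {s0, s2, s3}.
Read '2': s0→{s3}, s2→{s3}, s3→{s1, s2, s3}; union {s1, s2, s3}; ε-closure = {s0, s1, s2, s3}.
Read '2': s0→{s3}, s1→{s0, s3}, s2→{s3}, s3→{s1, s2, s3}; now {s0, s1, s2, s3}.
Read '1': s0→{s3}, s1→{s0}, s2→{s0}, s3→{s2}; now {s0, s2, s3}.
Read '2': s0→{s3}, s2→{s3}, s3→{s1, s2, s3}; union {s1, s2, s3}; ε-closure = {s0, s1, s2, s3}.
Read '1': s0→{s3}, s1→{s0}, s2→{s0}, s3→{s2}; now {s0, s2, s3}.
That set has 3 states.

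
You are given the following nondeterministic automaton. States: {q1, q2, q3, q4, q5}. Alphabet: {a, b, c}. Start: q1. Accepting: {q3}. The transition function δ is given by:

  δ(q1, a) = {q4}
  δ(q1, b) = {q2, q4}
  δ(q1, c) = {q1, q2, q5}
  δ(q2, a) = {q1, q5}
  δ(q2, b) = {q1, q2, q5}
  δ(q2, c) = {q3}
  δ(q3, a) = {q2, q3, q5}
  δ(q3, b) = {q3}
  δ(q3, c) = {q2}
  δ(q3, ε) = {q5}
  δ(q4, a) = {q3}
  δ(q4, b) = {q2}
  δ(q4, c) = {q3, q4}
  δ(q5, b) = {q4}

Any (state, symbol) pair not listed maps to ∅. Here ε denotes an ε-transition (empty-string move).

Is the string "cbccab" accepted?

Start in {q1}.
Read 'c': q1→{q1, q2, q5}; now {q1, q2, q5}.
Read 'b': q1→{q2, q4}, q2→{q1, q2, q5}, q5→{q4}; now {q1, q2, q4, q5}.
Read 'c': q1→{q1, q2, q5}, q2→{q3}, q4→{q3, q4}, q5→∅; now {q1, q2, q3, q4, q5}.
Read 'c': q1→{q1, q2, q5}, q2→{q3}, q3→{q2}, q4→{q3, q4}, q5→∅; now {q1, q2, q3, q4, q5}.
Read 'a': q1→{q4}, q2→{q1, q5}, q3→{q2, q3, q5}, q4→{q3}, q5→∅; now {q1, q2, q3, q4, q5}.
Read 'b': q1→{q2, q4}, q2→{q1, q2, q5}, q3→{q3}, q4→{q2}, q5→{q4}; now {q1, q2, q3, q4, q5}.
The final set {q1, q2, q3, q4, q5} contains the accepting state q3.

Yes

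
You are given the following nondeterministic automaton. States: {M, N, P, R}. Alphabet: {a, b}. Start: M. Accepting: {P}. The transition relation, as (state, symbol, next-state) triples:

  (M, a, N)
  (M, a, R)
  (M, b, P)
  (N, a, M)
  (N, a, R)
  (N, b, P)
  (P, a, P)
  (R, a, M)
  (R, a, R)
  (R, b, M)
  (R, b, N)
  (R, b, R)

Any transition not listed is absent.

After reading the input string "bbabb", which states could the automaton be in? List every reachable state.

∅

Start in {M}.
Read 'b': M→{P}; now {P}.
Read 'b': P→∅; now ∅.
The set is empty and remains empty for the remaining 3 symbols.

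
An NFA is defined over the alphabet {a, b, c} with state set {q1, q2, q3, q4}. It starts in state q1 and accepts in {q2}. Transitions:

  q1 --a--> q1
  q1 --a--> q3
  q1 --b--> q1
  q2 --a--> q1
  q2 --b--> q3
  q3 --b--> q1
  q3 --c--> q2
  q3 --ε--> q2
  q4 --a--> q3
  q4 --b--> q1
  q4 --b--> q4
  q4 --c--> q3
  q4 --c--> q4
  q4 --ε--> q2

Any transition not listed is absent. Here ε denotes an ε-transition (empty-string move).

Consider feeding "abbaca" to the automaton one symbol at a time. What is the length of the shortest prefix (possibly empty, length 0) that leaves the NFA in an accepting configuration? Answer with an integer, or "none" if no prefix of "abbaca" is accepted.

Start in {q1}.
Read 'a': q1→{q1, q3}; union {q1, q3}; ε-closure = {q1, q2, q3}.
None of the earlier sets intersect F, but {q1, q2, q3} does.

1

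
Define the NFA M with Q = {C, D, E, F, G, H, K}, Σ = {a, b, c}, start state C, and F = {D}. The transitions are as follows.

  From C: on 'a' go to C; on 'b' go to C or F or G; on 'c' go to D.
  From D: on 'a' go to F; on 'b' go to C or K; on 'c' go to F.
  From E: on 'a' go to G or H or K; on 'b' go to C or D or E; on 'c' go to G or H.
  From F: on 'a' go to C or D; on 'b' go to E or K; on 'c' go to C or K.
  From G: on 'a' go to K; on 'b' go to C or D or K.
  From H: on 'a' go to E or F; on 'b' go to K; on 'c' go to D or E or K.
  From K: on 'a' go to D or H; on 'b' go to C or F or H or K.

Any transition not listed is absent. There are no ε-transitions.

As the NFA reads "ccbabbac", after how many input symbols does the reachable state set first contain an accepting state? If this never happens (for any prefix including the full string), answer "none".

Start in {C}.
Read 'c': C→{D}; now {D}.
None of the earlier sets intersect F, but {D} does.

1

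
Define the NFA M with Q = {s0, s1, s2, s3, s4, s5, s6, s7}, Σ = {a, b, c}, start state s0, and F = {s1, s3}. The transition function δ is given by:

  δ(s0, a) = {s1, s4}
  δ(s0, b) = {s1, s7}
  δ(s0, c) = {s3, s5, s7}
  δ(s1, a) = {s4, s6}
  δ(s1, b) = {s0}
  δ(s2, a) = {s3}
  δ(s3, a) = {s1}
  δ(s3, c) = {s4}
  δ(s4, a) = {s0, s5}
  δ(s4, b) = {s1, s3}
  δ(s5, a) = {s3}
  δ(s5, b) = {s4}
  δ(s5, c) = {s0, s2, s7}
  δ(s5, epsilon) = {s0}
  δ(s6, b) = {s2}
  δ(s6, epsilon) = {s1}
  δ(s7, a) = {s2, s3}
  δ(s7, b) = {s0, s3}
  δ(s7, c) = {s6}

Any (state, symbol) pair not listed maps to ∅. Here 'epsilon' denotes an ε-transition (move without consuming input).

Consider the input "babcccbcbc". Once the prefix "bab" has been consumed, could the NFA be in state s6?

No

Start in {s0}.
Read 'b': {s0} → {s1, s7}.
Read 'a': {s1, s7} → {s1, s2, s3, s4, s6}.
Read 'b': {s1, s2, s3, s4, s6} → {s0, s1, s2, s3}.
State s6 is not in {s0, s1, s2, s3}.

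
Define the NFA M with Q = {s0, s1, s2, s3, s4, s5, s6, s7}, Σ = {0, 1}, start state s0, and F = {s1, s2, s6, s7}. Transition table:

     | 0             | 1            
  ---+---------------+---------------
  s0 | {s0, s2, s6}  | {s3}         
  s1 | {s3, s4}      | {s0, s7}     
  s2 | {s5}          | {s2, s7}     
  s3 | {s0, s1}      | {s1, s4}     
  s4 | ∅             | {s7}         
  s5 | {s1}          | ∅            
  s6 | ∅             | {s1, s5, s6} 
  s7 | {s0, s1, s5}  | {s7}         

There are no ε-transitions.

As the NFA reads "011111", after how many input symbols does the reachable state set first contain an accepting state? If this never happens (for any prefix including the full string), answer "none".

1

Start in {s0}.
Read '0': {s0} → {s0, s2, s6}.
None of the earlier sets intersect F, but {s0, s2, s6} does.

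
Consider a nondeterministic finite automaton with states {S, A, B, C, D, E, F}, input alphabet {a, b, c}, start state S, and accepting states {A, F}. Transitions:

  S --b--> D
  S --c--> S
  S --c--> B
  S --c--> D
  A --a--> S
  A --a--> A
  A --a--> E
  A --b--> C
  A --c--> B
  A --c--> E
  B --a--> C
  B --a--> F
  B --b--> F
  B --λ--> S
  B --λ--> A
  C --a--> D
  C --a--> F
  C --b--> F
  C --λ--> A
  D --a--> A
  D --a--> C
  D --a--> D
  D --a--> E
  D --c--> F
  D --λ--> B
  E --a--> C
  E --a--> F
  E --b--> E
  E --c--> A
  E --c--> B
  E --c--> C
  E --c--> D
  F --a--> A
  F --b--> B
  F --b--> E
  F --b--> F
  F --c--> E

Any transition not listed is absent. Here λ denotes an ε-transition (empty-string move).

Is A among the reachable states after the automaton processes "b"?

Yes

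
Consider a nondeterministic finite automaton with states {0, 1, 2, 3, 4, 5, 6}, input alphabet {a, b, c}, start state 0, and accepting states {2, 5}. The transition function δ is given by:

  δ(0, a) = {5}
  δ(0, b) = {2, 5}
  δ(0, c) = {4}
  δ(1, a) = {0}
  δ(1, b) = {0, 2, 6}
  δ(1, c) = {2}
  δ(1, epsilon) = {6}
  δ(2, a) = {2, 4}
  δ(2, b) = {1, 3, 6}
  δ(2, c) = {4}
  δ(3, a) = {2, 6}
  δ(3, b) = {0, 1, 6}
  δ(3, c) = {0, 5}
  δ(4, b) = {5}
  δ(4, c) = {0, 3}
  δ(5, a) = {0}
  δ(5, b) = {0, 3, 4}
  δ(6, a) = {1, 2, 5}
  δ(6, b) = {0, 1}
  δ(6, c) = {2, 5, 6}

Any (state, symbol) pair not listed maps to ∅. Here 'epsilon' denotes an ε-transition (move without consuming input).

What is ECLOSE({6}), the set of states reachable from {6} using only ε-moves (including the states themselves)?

{6}

Begin with {6}.
No ε-moves leave this set, so the closure equals the set itself.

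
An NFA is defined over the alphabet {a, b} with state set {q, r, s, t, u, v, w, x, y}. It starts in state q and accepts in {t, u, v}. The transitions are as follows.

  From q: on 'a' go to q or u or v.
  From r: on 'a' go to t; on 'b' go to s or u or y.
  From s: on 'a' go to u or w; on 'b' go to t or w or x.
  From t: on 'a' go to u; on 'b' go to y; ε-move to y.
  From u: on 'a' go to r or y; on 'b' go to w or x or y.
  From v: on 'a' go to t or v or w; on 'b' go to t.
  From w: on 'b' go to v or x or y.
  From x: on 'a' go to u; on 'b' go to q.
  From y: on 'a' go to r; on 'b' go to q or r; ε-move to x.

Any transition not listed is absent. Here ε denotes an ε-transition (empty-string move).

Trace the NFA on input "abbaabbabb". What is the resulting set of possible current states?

Start in {q}.
Read 'a': q→{q, u, v}; now {q, u, v}.
Read 'b': q→∅, u→{w, x, y}, v→{t}; now {t, w, x, y}.
Read 'b': t→{y}, w→{v, x, y}, x→{q}, y→{q, r}; now {q, r, v, x, y}.
Read 'a': q→{q, u, v}, r→{t}, v→{t, v, w}, x→{u}, y→{r}; union {q, r, t, u, v, w}; ε-closure = {q, r, t, u, v, w, x, y}.
Read 'a': q→{q, u, v}, r→{t}, t→{u}, u→{r, y}, v→{t, v, w}, w→∅, x→{u}, y→{r}; union {q, r, t, u, v, w, y}; ε-closure = {q, r, t, u, v, w, x, y}.
Read 'b': q→∅, r→{s, u, y}, t→{y}, u→{w, x, y}, v→{t}, w→{v, x, y}, x→{q}, y→{q, r}; now {q, r, s, t, u, v, w, x, y}.
Read 'b': q→∅, r→{s, u, y}, s→{t, w, x}, t→{y}, u→{w, x, y}, v→{t}, w→{v, x, y}, x→{q}, y→{q, r}; now {q, r, s, t, u, v, w, x, y}.
Read 'a': q→{q, u, v}, r→{t}, s→{u, w}, t→{u}, u→{r, y}, v→{t, v, w}, w→∅, x→{u}, y→{r}; union {q, r, t, u, v, w, y}; ε-closure = {q, r, t, u, v, w, x, y}.
Read 'b': q→∅, r→{s, u, y}, t→{y}, u→{w, x, y}, v→{t}, w→{v, x, y}, x→{q}, y→{q, r}; now {q, r, s, t, u, v, w, x, y}.
Read 'b': q→∅, r→{s, u, y}, s→{t, w, x}, t→{y}, u→{w, x, y}, v→{t}, w→{v, x, y}, x→{q}, y→{q, r}; now {q, r, s, t, u, v, w, x, y}.

{q, r, s, t, u, v, w, x, y}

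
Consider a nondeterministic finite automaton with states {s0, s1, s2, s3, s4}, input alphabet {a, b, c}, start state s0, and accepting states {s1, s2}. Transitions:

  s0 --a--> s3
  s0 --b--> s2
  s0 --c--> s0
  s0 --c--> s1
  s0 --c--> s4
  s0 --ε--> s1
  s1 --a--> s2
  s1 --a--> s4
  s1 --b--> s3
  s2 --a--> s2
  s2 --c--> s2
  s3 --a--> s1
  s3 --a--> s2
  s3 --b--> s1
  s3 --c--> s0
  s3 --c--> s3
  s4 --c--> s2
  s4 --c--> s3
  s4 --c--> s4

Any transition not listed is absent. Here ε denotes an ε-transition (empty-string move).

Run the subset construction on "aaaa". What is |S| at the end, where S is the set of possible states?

1

Start: ε-closure({s0}) = {s0, s1}.
Read 'a': s0→{s3}, s1→{s2, s4}; now {s2, s3, s4}.
Read 'a': s2→{s2}, s3→{s1, s2}, s4→∅; now {s1, s2}.
Read 'a': s1→{s2, s4}, s2→{s2}; now {s2, s4}.
Read 'a': s2→{s2}, s4→∅; now {s2}.
That set has 1 state.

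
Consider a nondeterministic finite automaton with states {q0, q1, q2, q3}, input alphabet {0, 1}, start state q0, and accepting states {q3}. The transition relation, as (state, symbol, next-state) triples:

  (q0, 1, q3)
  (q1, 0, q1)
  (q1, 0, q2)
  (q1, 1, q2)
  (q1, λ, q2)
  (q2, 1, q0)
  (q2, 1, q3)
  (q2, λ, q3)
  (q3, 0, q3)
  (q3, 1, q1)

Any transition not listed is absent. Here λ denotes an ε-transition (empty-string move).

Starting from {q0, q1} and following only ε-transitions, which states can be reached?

Begin with {q0, q1}.
ε-move q1 → q2; add q2.
ε-move q2 → q3; add q3.

{q0, q1, q2, q3}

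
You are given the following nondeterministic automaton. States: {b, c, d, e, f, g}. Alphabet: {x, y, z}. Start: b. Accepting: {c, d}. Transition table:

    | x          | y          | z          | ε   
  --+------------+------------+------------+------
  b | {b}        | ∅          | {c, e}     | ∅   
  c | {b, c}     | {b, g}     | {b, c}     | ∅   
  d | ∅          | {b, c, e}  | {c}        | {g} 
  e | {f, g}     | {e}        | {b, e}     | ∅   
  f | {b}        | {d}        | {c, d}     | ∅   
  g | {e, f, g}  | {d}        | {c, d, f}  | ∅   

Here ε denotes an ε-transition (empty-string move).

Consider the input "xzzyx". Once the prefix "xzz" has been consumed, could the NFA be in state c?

Yes

Start in {b}.
Read 'x': b→{b}; now {b}.
Read 'z': b→{c, e}; now {c, e}.
Read 'z': c→{b, c}, e→{b, e}; now {b, c, e}.
State c is in {b, c, e}.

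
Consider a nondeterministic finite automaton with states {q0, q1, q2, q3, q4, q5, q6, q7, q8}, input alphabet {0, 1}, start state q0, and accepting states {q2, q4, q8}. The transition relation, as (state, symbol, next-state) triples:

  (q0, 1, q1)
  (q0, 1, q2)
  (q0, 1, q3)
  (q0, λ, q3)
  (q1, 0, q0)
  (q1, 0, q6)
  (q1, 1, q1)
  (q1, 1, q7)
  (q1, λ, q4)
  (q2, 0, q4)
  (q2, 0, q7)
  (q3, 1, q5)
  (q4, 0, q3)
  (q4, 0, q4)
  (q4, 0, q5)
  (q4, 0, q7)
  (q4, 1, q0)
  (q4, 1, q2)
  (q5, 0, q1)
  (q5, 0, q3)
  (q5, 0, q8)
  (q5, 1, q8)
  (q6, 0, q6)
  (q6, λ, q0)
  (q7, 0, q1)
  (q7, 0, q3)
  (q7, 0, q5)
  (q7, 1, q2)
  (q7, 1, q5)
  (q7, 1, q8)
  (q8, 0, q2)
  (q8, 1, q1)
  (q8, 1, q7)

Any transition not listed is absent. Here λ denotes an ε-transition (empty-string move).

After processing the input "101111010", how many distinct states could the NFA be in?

9

Start: ε-closure({q0}) = {q0, q3}.
Read '1': {q0, q3} → {q1, q2, q3, q4, q5}.
Read '0': {q1, q2, q3, q4, q5} → {q0, q1, q3, q4, q5, q6, q7, q8}.
Read '1': {q0, q1, q3, q4, q5, q6, q7, q8} → {q0, q1, q2, q3, q4, q5, q7, q8}.
Read '1': {q0, q1, q2, q3, q4, q5, q7, q8} → {q0, q1, q2, q3, q4, q5, q7, q8}.
Read '1': {q0, q1, q2, q3, q4, q5, q7, q8} → {q0, q1, q2, q3, q4, q5, q7, q8}.
Read '1': {q0, q1, q2, q3, q4, q5, q7, q8} → {q0, q1, q2, q3, q4, q5, q7, q8}.
Read '0': {q0, q1, q2, q3, q4, q5, q7, q8} → {q0, q1, q2, q3, q4, q5, q6, q7, q8}.
Read '1': {q0, q1, q2, q3, q4, q5, q6, q7, q8} → {q0, q1, q2, q3, q4, q5, q7, q8}.
Read '0': {q0, q1, q2, q3, q4, q5, q7, q8} → {q0, q1, q2, q3, q4, q5, q6, q7, q8}.
That set has 9 states.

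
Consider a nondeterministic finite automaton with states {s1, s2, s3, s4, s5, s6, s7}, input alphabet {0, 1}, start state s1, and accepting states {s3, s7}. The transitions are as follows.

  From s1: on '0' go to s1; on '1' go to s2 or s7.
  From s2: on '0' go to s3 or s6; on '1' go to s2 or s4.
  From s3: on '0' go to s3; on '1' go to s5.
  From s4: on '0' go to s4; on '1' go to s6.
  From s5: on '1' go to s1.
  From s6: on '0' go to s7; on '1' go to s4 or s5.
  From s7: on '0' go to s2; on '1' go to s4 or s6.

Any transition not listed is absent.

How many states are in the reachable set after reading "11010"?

Start in {s1}.
Read '1': {s1} → {s2, s7}.
Read '1': {s2, s7} → {s2, s4, s6}.
Read '0': {s2, s4, s6} → {s3, s4, s6, s7}.
Read '1': {s3, s4, s6, s7} → {s4, s5, s6}.
Read '0': {s4, s5, s6} → {s4, s7}.
That set has 2 states.

2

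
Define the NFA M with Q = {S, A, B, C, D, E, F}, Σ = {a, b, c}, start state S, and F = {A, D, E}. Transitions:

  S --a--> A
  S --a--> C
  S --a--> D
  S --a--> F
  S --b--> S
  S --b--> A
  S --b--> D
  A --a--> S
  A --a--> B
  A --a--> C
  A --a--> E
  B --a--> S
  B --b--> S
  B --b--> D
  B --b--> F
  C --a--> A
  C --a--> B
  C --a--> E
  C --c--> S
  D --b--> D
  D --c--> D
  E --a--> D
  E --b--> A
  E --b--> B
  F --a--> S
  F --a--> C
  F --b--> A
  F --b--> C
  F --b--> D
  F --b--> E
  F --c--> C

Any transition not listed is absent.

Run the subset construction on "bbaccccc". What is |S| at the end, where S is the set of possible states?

1

Start in {S}.
Read 'b': {S} → {S, A, D}.
Read 'b': {S, A, D} → {S, A, D}.
Read 'a': {S, A, D} → {S, A, B, C, D, E, F}.
Read 'c': {S, A, B, C, D, E, F} → {S, C, D}.
Read 'c': {S, C, D} → {S, D}.
Read 'c': {S, D} → {D}.
Read 'c': {D} → {D}.
Read 'c': {D} → {D}.
That set has 1 state.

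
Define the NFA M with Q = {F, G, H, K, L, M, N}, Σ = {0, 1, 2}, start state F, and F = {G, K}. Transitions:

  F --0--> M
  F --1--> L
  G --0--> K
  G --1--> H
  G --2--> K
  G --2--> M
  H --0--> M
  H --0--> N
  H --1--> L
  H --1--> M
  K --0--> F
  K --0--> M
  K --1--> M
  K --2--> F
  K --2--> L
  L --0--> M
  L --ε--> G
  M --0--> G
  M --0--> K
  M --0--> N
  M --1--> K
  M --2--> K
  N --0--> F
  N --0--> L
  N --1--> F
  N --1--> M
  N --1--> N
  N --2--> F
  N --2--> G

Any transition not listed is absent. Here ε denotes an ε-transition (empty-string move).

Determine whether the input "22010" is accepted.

Start in {F}.
Read '2': {F} → ∅.
The set is empty and remains empty for the remaining 4 symbols.
The final set ∅ contains no accepting state.

No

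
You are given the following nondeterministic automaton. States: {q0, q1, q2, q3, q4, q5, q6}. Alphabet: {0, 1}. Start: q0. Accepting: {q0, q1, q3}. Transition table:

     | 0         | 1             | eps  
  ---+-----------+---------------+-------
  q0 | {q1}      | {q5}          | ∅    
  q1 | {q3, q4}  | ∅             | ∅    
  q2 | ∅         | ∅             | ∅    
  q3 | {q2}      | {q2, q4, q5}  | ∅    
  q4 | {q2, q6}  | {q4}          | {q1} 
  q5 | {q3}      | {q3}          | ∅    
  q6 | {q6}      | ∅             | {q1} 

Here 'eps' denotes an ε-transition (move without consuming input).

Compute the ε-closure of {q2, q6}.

{q1, q2, q6}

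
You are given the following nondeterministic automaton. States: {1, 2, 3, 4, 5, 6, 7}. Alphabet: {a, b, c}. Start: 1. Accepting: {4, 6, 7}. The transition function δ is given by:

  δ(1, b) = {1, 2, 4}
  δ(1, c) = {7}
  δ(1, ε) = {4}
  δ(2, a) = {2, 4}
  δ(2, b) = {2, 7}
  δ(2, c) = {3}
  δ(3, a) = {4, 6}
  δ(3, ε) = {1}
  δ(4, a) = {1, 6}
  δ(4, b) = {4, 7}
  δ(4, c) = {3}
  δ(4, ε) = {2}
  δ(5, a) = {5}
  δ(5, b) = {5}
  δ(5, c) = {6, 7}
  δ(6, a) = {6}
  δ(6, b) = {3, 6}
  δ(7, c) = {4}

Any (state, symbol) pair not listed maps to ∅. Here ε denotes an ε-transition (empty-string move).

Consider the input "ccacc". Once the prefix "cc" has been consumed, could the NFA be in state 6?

Start: ε-closure({1}) = {1, 2, 4}.
Read 'c': 1→{7}, 2→{3}, 4→{3}; union {3, 7}; ε-closure = {1, 2, 3, 4, 7}.
Read 'c': 1→{7}, 2→{3}, 3→∅, 4→{3}, 7→{4}; union {3, 4, 7}; ε-closure = {1, 2, 3, 4, 7}.
State 6 is not in {1, 2, 3, 4, 7}.

No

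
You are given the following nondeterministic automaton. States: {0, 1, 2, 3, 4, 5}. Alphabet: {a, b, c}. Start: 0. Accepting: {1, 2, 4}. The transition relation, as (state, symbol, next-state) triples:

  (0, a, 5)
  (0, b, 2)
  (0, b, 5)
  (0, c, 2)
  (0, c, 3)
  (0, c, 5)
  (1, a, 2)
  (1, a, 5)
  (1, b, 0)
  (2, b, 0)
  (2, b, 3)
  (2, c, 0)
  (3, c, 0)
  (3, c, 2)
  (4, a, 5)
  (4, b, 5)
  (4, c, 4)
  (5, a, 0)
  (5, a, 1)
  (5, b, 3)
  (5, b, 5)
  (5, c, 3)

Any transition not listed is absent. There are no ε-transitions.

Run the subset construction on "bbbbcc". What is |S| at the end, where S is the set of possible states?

4

Start in {0}.
Read 'b': 0→{2, 5}; now {2, 5}.
Read 'b': 2→{0, 3}, 5→{3, 5}; now {0, 3, 5}.
Read 'b': 0→{2, 5}, 3→∅, 5→{3, 5}; now {2, 3, 5}.
Read 'b': 2→{0, 3}, 3→∅, 5→{3, 5}; now {0, 3, 5}.
Read 'c': 0→{2, 3, 5}, 3→{0, 2}, 5→{3}; now {0, 2, 3, 5}.
Read 'c': 0→{2, 3, 5}, 2→{0}, 3→{0, 2}, 5→{3}; now {0, 2, 3, 5}.
That set has 4 states.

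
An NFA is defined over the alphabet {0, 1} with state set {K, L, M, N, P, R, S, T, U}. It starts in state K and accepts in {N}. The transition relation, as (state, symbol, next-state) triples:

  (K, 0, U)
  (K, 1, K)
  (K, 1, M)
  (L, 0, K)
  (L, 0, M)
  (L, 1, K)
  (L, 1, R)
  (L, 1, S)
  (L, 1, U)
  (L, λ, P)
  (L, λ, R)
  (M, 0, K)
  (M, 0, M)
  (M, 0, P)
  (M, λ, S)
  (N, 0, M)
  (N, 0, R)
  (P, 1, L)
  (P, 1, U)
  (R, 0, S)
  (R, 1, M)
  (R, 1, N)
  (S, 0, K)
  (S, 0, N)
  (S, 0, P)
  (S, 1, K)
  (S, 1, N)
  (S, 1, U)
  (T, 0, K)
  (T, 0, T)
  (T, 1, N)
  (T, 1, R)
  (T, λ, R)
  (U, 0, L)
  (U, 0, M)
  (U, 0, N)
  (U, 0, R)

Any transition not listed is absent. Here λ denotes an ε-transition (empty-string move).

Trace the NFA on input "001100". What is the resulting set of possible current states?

Start in {K}.
Read '0': K→{U}; now {U}.
Read '0': U→{L, M, N, R}; union {L, M, N, R}; ε-closure = {L, M, N, P, R, S}.
Read '1': L→{K, R, S, U}, M→∅, N→∅, P→{L, U}, R→{M, N}, S→{K, N, U}; union {K, L, M, N, R, S, U}; ε-closure = {K, L, M, N, P, R, S, U}.
Read '1': K→{K, M}, L→{K, R, S, U}, M→∅, N→∅, P→{L, U}, R→{M, N}, S→{K, N, U}, U→∅; union {K, L, M, N, R, S, U}; ε-closure = {K, L, M, N, P, R, S, U}.
Read '0': K→{U}, L→{K, M}, M→{K, M, P}, N→{M, R}, P→∅, R→{S}, S→{K, N, P}, U→{L, M, N, R}; now {K, L, M, N, P, R, S, U}.
Read '0': K→{U}, L→{K, M}, M→{K, M, P}, N→{M, R}, P→∅, R→{S}, S→{K, N, P}, U→{L, M, N, R}; now {K, L, M, N, P, R, S, U}.

{K, L, M, N, P, R, S, U}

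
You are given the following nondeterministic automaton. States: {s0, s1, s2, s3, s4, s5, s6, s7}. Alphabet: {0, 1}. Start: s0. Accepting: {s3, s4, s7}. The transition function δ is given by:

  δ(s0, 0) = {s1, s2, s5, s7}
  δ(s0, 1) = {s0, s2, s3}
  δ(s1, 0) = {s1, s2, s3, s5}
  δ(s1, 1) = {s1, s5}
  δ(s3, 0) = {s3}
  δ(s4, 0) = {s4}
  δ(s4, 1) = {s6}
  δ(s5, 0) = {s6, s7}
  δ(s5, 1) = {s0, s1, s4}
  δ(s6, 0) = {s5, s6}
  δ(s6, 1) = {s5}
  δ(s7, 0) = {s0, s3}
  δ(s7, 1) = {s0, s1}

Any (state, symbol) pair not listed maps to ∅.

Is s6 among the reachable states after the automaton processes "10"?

No

Start in {s0}.
Read '1': {s0} → {s0, s2, s3}.
Read '0': {s0, s2, s3} → {s1, s2, s3, s5, s7}.
State s6 is not in {s1, s2, s3, s5, s7}.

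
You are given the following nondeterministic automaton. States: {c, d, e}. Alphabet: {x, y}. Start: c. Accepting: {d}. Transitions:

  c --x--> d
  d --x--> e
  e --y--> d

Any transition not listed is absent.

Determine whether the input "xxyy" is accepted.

No

Start in {c}.
Read 'x': c→{d}; now {d}.
Read 'x': d→{e}; now {e}.
Read 'y': e→{d}; now {d}.
Read 'y': d→∅; now ∅.
The final set ∅ contains no accepting state.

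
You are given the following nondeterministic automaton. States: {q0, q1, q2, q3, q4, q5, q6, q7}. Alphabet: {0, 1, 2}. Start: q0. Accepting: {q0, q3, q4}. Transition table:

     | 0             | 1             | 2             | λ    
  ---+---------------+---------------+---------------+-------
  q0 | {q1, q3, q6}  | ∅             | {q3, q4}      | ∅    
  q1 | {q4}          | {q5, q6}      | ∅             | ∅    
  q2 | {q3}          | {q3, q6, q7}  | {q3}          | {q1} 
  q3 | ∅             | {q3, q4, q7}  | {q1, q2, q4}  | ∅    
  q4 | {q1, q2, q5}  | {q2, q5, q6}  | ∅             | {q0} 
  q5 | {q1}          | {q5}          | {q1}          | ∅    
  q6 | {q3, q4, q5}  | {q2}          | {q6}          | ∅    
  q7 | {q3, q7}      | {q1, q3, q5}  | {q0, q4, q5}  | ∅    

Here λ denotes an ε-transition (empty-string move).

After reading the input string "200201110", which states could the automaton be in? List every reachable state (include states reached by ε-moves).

Start in {q0}.
Read '2': {q0} → {q0, q3, q4}.
Read '0': {q0, q3, q4} → {q1, q2, q3, q5, q6}.
Read '0': {q1, q2, q3, q5, q6} → {q0, q1, q3, q4, q5}.
Read '2': {q0, q1, q3, q4, q5} → {q0, q1, q2, q3, q4}.
Read '0': {q0, q1, q2, q3, q4} → {q0, q1, q2, q3, q4, q5, q6}.
Read '1': {q0, q1, q2, q3, q4, q5, q6} → {q0, q1, q2, q3, q4, q5, q6, q7}.
Read '1': {q0, q1, q2, q3, q4, q5, q6, q7} → {q0, q1, q2, q3, q4, q5, q6, q7}.
Read '1': {q0, q1, q2, q3, q4, q5, q6, q7} → {q0, q1, q2, q3, q4, q5, q6, q7}.
Read '0': {q0, q1, q2, q3, q4, q5, q6, q7} → {q0, q1, q2, q3, q4, q5, q6, q7}.

{q0, q1, q2, q3, q4, q5, q6, q7}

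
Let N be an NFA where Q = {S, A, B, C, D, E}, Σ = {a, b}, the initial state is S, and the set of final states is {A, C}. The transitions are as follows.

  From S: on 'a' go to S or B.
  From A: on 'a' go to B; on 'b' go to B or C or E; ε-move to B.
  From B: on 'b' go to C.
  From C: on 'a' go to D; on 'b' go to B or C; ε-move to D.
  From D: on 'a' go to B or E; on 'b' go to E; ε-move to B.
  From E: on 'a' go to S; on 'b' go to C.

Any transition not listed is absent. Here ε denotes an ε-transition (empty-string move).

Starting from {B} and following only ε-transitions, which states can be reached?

{B}

Begin with {B}.
No ε-moves leave this set, so the closure equals the set itself.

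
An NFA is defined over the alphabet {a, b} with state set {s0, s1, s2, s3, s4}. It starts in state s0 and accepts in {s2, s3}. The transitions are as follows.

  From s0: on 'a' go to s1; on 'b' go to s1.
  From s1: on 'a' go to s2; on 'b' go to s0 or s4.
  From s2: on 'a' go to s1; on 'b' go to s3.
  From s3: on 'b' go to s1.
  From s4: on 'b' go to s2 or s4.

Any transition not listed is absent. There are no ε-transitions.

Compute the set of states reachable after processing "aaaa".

Start in {s0}.
Read 'a': s0→{s1}; now {s1}.
Read 'a': s1→{s2}; now {s2}.
Read 'a': s2→{s1}; now {s1}.
Read 'a': s1→{s2}; now {s2}.

{s2}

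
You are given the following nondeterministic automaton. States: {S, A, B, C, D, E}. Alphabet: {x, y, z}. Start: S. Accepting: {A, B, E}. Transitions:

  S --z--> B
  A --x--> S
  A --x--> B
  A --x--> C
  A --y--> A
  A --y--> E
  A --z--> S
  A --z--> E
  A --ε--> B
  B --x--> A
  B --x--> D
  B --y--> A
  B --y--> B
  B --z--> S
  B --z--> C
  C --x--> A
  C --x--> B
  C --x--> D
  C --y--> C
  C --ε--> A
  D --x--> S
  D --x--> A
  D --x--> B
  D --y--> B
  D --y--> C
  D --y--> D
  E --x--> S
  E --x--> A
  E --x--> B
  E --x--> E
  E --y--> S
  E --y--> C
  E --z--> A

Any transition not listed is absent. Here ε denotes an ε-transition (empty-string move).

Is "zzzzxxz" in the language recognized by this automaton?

Yes

Start in {S}.
Read 'z': S→{B}; now {B}.
Read 'z': B→{S, C}; union {S, C}; ε-closure = {S, A, B, C}.
Read 'z': S→{B}, A→{S, E}, B→{S, C}, C→∅; union {S, B, C, E}; ε-closure = {S, A, B, C, E}.
Read 'z': S→{B}, A→{S, E}, B→{S, C}, C→∅, E→{A}; now {S, A, B, C, E}.
Read 'x': S→∅, A→{S, B, C}, B→{A, D}, C→{A, B, D}, E→{S, A, B, E}; now {S, A, B, C, D, E}.
Read 'x': S→∅, A→{S, B, C}, B→{A, D}, C→{A, B, D}, D→{S, A, B}, E→{S, A, B, E}; now {S, A, B, C, D, E}.
Read 'z': S→{B}, A→{S, E}, B→{S, C}, C→∅, D→∅, E→{A}; now {S, A, B, C, E}.
The final set {S, A, B, C, E} contains the accepting states A, B, E.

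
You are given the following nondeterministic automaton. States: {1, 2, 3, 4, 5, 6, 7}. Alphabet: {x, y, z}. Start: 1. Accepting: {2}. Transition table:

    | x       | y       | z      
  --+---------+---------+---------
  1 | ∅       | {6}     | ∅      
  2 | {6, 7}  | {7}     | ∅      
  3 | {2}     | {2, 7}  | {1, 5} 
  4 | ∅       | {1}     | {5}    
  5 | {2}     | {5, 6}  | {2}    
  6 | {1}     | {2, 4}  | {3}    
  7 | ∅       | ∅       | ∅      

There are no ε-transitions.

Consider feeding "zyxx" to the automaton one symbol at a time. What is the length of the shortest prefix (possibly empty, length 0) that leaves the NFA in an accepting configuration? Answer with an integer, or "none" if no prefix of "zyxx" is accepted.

Start in {1}.
Read 'z': 1→∅; now ∅.
The set is empty and remains empty for the remaining 3 symbols.
No reachable set along the way intersects F.

none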